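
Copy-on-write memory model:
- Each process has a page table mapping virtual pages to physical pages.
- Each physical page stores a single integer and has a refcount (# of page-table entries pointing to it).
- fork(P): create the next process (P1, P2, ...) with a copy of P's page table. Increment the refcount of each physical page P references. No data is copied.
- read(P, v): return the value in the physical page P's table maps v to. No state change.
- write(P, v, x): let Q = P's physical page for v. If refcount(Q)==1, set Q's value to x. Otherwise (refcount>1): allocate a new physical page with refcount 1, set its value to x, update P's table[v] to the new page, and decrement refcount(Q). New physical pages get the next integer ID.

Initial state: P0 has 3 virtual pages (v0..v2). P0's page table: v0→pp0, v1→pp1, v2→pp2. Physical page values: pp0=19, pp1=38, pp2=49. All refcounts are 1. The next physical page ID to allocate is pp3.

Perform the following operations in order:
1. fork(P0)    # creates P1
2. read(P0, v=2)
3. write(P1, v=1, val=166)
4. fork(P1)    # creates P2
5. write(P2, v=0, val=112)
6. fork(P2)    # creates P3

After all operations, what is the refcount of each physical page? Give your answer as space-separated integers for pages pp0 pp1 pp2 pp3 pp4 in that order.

Op 1: fork(P0) -> P1. 3 ppages; refcounts: pp0:2 pp1:2 pp2:2
Op 2: read(P0, v2) -> 49. No state change.
Op 3: write(P1, v1, 166). refcount(pp1)=2>1 -> COPY to pp3. 4 ppages; refcounts: pp0:2 pp1:1 pp2:2 pp3:1
Op 4: fork(P1) -> P2. 4 ppages; refcounts: pp0:3 pp1:1 pp2:3 pp3:2
Op 5: write(P2, v0, 112). refcount(pp0)=3>1 -> COPY to pp4. 5 ppages; refcounts: pp0:2 pp1:1 pp2:3 pp3:2 pp4:1
Op 6: fork(P2) -> P3. 5 ppages; refcounts: pp0:2 pp1:1 pp2:4 pp3:3 pp4:2

Answer: 2 1 4 3 2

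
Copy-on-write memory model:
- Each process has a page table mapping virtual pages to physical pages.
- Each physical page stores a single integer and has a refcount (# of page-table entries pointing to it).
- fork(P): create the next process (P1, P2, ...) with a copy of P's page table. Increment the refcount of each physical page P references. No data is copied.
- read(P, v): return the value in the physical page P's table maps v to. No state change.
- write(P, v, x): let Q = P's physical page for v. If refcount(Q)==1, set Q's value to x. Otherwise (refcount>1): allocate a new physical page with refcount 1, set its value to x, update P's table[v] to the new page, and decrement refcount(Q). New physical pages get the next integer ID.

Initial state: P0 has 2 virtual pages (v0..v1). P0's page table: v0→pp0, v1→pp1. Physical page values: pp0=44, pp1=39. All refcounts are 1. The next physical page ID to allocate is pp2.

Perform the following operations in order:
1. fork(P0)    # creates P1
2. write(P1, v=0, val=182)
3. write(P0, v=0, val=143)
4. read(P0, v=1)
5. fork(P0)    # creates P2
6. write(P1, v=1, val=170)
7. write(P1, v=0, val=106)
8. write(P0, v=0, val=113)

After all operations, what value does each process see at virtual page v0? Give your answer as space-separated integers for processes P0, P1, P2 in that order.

Op 1: fork(P0) -> P1. 2 ppages; refcounts: pp0:2 pp1:2
Op 2: write(P1, v0, 182). refcount(pp0)=2>1 -> COPY to pp2. 3 ppages; refcounts: pp0:1 pp1:2 pp2:1
Op 3: write(P0, v0, 143). refcount(pp0)=1 -> write in place. 3 ppages; refcounts: pp0:1 pp1:2 pp2:1
Op 4: read(P0, v1) -> 39. No state change.
Op 5: fork(P0) -> P2. 3 ppages; refcounts: pp0:2 pp1:3 pp2:1
Op 6: write(P1, v1, 170). refcount(pp1)=3>1 -> COPY to pp3. 4 ppages; refcounts: pp0:2 pp1:2 pp2:1 pp3:1
Op 7: write(P1, v0, 106). refcount(pp2)=1 -> write in place. 4 ppages; refcounts: pp0:2 pp1:2 pp2:1 pp3:1
Op 8: write(P0, v0, 113). refcount(pp0)=2>1 -> COPY to pp4. 5 ppages; refcounts: pp0:1 pp1:2 pp2:1 pp3:1 pp4:1
P0: v0 -> pp4 = 113
P1: v0 -> pp2 = 106
P2: v0 -> pp0 = 143

Answer: 113 106 143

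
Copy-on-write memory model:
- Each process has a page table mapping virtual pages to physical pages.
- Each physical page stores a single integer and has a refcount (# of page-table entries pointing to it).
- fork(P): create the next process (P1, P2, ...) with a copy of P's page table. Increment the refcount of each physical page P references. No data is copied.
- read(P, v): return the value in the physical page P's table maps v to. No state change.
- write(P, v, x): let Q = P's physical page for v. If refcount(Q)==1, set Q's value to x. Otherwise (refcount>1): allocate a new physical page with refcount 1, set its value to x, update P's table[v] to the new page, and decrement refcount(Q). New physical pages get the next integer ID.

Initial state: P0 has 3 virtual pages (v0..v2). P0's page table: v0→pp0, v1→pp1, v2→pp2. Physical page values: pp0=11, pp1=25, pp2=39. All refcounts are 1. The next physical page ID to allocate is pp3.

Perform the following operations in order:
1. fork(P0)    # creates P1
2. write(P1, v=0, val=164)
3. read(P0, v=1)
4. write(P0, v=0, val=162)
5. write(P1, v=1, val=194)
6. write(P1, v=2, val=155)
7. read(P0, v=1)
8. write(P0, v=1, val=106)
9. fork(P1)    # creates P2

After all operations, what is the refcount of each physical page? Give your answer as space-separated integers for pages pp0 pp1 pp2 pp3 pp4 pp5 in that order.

Op 1: fork(P0) -> P1. 3 ppages; refcounts: pp0:2 pp1:2 pp2:2
Op 2: write(P1, v0, 164). refcount(pp0)=2>1 -> COPY to pp3. 4 ppages; refcounts: pp0:1 pp1:2 pp2:2 pp3:1
Op 3: read(P0, v1) -> 25. No state change.
Op 4: write(P0, v0, 162). refcount(pp0)=1 -> write in place. 4 ppages; refcounts: pp0:1 pp1:2 pp2:2 pp3:1
Op 5: write(P1, v1, 194). refcount(pp1)=2>1 -> COPY to pp4. 5 ppages; refcounts: pp0:1 pp1:1 pp2:2 pp3:1 pp4:1
Op 6: write(P1, v2, 155). refcount(pp2)=2>1 -> COPY to pp5. 6 ppages; refcounts: pp0:1 pp1:1 pp2:1 pp3:1 pp4:1 pp5:1
Op 7: read(P0, v1) -> 25. No state change.
Op 8: write(P0, v1, 106). refcount(pp1)=1 -> write in place. 6 ppages; refcounts: pp0:1 pp1:1 pp2:1 pp3:1 pp4:1 pp5:1
Op 9: fork(P1) -> P2. 6 ppages; refcounts: pp0:1 pp1:1 pp2:1 pp3:2 pp4:2 pp5:2

Answer: 1 1 1 2 2 2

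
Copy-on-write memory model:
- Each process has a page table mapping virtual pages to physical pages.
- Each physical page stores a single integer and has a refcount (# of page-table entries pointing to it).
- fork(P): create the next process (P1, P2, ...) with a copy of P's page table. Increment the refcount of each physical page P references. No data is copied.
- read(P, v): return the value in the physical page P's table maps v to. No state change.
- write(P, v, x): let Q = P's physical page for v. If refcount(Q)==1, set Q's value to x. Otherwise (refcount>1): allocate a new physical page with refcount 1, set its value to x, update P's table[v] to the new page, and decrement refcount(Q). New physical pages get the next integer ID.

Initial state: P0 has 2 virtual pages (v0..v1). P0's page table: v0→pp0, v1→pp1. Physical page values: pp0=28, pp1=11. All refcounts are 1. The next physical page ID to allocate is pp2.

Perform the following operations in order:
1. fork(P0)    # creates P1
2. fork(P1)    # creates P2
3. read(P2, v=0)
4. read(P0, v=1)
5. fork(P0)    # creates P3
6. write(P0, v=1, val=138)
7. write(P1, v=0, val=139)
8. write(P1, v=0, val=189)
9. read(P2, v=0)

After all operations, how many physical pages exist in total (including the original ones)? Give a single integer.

Answer: 4

Derivation:
Op 1: fork(P0) -> P1. 2 ppages; refcounts: pp0:2 pp1:2
Op 2: fork(P1) -> P2. 2 ppages; refcounts: pp0:3 pp1:3
Op 3: read(P2, v0) -> 28. No state change.
Op 4: read(P0, v1) -> 11. No state change.
Op 5: fork(P0) -> P3. 2 ppages; refcounts: pp0:4 pp1:4
Op 6: write(P0, v1, 138). refcount(pp1)=4>1 -> COPY to pp2. 3 ppages; refcounts: pp0:4 pp1:3 pp2:1
Op 7: write(P1, v0, 139). refcount(pp0)=4>1 -> COPY to pp3. 4 ppages; refcounts: pp0:3 pp1:3 pp2:1 pp3:1
Op 8: write(P1, v0, 189). refcount(pp3)=1 -> write in place. 4 ppages; refcounts: pp0:3 pp1:3 pp2:1 pp3:1
Op 9: read(P2, v0) -> 28. No state change.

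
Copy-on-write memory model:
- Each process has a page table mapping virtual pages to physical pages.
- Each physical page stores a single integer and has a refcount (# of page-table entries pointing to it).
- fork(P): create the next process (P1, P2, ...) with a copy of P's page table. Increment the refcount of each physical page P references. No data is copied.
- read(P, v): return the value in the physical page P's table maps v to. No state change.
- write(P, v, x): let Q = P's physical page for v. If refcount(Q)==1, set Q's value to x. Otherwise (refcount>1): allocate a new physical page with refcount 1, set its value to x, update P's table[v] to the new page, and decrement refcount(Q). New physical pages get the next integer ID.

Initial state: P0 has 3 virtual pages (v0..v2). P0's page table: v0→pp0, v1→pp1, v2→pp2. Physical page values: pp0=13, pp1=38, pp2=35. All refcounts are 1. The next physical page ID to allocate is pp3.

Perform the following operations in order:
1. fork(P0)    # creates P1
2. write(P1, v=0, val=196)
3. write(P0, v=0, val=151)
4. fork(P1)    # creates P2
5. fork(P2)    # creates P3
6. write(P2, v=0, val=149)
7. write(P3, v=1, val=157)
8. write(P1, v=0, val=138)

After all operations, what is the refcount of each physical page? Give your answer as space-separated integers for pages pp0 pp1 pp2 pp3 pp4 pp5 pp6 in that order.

Op 1: fork(P0) -> P1. 3 ppages; refcounts: pp0:2 pp1:2 pp2:2
Op 2: write(P1, v0, 196). refcount(pp0)=2>1 -> COPY to pp3. 4 ppages; refcounts: pp0:1 pp1:2 pp2:2 pp3:1
Op 3: write(P0, v0, 151). refcount(pp0)=1 -> write in place. 4 ppages; refcounts: pp0:1 pp1:2 pp2:2 pp3:1
Op 4: fork(P1) -> P2. 4 ppages; refcounts: pp0:1 pp1:3 pp2:3 pp3:2
Op 5: fork(P2) -> P3. 4 ppages; refcounts: pp0:1 pp1:4 pp2:4 pp3:3
Op 6: write(P2, v0, 149). refcount(pp3)=3>1 -> COPY to pp4. 5 ppages; refcounts: pp0:1 pp1:4 pp2:4 pp3:2 pp4:1
Op 7: write(P3, v1, 157). refcount(pp1)=4>1 -> COPY to pp5. 6 ppages; refcounts: pp0:1 pp1:3 pp2:4 pp3:2 pp4:1 pp5:1
Op 8: write(P1, v0, 138). refcount(pp3)=2>1 -> COPY to pp6. 7 ppages; refcounts: pp0:1 pp1:3 pp2:4 pp3:1 pp4:1 pp5:1 pp6:1

Answer: 1 3 4 1 1 1 1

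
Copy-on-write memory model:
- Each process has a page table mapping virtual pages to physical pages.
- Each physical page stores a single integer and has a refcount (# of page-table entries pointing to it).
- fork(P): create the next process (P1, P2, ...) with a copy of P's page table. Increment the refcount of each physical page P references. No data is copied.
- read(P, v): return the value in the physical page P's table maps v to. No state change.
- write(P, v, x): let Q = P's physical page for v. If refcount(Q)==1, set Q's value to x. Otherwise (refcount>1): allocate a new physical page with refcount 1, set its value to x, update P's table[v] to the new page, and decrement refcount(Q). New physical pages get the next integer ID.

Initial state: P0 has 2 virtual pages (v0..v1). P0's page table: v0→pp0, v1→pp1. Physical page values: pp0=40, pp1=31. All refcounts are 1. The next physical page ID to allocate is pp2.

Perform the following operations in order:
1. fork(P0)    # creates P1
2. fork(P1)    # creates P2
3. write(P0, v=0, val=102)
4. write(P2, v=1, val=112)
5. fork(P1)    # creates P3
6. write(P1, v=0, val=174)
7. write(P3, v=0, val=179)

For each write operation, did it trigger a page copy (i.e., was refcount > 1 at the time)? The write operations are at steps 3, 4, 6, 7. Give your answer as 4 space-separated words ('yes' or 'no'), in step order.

Op 1: fork(P0) -> P1. 2 ppages; refcounts: pp0:2 pp1:2
Op 2: fork(P1) -> P2. 2 ppages; refcounts: pp0:3 pp1:3
Op 3: write(P0, v0, 102). refcount(pp0)=3>1 -> COPY to pp2. 3 ppages; refcounts: pp0:2 pp1:3 pp2:1
Op 4: write(P2, v1, 112). refcount(pp1)=3>1 -> COPY to pp3. 4 ppages; refcounts: pp0:2 pp1:2 pp2:1 pp3:1
Op 5: fork(P1) -> P3. 4 ppages; refcounts: pp0:3 pp1:3 pp2:1 pp3:1
Op 6: write(P1, v0, 174). refcount(pp0)=3>1 -> COPY to pp4. 5 ppages; refcounts: pp0:2 pp1:3 pp2:1 pp3:1 pp4:1
Op 7: write(P3, v0, 179). refcount(pp0)=2>1 -> COPY to pp5. 6 ppages; refcounts: pp0:1 pp1:3 pp2:1 pp3:1 pp4:1 pp5:1

yes yes yes yes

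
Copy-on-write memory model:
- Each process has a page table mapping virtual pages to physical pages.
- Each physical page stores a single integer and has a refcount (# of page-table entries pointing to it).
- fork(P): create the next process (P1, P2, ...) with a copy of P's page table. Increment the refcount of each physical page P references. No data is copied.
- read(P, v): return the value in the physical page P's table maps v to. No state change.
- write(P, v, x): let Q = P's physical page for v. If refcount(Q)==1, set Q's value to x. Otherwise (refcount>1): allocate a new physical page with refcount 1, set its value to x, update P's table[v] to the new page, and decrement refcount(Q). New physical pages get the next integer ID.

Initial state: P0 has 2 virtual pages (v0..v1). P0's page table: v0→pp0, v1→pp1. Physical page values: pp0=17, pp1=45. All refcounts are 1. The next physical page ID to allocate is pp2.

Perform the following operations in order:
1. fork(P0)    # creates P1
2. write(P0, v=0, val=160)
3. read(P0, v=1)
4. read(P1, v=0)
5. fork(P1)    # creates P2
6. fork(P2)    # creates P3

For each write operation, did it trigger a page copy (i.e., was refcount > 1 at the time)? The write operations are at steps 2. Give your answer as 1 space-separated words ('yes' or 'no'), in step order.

Op 1: fork(P0) -> P1. 2 ppages; refcounts: pp0:2 pp1:2
Op 2: write(P0, v0, 160). refcount(pp0)=2>1 -> COPY to pp2. 3 ppages; refcounts: pp0:1 pp1:2 pp2:1
Op 3: read(P0, v1) -> 45. No state change.
Op 4: read(P1, v0) -> 17. No state change.
Op 5: fork(P1) -> P2. 3 ppages; refcounts: pp0:2 pp1:3 pp2:1
Op 6: fork(P2) -> P3. 3 ppages; refcounts: pp0:3 pp1:4 pp2:1

yes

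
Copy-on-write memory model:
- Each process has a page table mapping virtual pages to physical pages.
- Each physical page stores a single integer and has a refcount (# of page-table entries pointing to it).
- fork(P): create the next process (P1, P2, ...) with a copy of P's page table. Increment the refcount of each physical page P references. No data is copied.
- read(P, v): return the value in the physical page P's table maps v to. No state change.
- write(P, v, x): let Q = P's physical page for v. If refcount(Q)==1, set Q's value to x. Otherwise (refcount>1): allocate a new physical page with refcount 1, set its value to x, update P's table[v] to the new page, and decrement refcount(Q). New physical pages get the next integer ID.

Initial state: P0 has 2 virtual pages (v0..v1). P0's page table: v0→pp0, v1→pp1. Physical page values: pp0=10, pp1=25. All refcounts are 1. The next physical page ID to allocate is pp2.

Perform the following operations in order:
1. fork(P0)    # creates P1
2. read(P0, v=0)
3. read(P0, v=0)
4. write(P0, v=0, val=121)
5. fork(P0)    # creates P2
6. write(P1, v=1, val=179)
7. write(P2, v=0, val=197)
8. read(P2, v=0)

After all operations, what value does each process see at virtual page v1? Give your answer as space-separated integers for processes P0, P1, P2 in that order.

Op 1: fork(P0) -> P1. 2 ppages; refcounts: pp0:2 pp1:2
Op 2: read(P0, v0) -> 10. No state change.
Op 3: read(P0, v0) -> 10. No state change.
Op 4: write(P0, v0, 121). refcount(pp0)=2>1 -> COPY to pp2. 3 ppages; refcounts: pp0:1 pp1:2 pp2:1
Op 5: fork(P0) -> P2. 3 ppages; refcounts: pp0:1 pp1:3 pp2:2
Op 6: write(P1, v1, 179). refcount(pp1)=3>1 -> COPY to pp3. 4 ppages; refcounts: pp0:1 pp1:2 pp2:2 pp3:1
Op 7: write(P2, v0, 197). refcount(pp2)=2>1 -> COPY to pp4. 5 ppages; refcounts: pp0:1 pp1:2 pp2:1 pp3:1 pp4:1
Op 8: read(P2, v0) -> 197. No state change.
P0: v1 -> pp1 = 25
P1: v1 -> pp3 = 179
P2: v1 -> pp1 = 25

Answer: 25 179 25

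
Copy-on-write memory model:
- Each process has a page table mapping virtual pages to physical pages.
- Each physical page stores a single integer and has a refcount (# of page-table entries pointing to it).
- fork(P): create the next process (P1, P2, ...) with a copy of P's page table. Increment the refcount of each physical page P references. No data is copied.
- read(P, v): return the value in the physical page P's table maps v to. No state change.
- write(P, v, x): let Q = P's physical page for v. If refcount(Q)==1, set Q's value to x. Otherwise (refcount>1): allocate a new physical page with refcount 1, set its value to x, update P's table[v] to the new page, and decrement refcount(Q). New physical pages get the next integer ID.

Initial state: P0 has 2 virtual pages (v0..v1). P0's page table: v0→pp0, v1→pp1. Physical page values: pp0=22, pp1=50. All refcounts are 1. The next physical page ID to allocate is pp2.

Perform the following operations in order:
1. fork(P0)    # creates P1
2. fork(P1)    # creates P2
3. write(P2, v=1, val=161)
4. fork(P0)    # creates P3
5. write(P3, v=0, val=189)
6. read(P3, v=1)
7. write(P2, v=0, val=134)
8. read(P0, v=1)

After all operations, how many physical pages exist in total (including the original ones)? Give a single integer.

Op 1: fork(P0) -> P1. 2 ppages; refcounts: pp0:2 pp1:2
Op 2: fork(P1) -> P2. 2 ppages; refcounts: pp0:3 pp1:3
Op 3: write(P2, v1, 161). refcount(pp1)=3>1 -> COPY to pp2. 3 ppages; refcounts: pp0:3 pp1:2 pp2:1
Op 4: fork(P0) -> P3. 3 ppages; refcounts: pp0:4 pp1:3 pp2:1
Op 5: write(P3, v0, 189). refcount(pp0)=4>1 -> COPY to pp3. 4 ppages; refcounts: pp0:3 pp1:3 pp2:1 pp3:1
Op 6: read(P3, v1) -> 50. No state change.
Op 7: write(P2, v0, 134). refcount(pp0)=3>1 -> COPY to pp4. 5 ppages; refcounts: pp0:2 pp1:3 pp2:1 pp3:1 pp4:1
Op 8: read(P0, v1) -> 50. No state change.

Answer: 5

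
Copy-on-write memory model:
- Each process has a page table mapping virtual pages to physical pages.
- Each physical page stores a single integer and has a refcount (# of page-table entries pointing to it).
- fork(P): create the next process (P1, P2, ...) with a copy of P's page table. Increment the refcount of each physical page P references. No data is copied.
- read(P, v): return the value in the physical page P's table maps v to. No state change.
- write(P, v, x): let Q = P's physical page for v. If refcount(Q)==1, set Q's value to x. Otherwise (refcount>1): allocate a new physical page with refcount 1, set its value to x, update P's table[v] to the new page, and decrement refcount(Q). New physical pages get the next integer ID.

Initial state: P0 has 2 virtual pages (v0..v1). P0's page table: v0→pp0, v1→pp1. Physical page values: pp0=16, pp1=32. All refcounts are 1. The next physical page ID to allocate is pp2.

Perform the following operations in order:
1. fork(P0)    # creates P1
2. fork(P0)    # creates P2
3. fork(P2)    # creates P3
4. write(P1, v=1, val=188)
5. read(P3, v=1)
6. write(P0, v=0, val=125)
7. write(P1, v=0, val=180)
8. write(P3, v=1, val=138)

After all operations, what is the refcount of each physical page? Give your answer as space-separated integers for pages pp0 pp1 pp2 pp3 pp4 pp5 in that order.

Answer: 2 2 1 1 1 1

Derivation:
Op 1: fork(P0) -> P1. 2 ppages; refcounts: pp0:2 pp1:2
Op 2: fork(P0) -> P2. 2 ppages; refcounts: pp0:3 pp1:3
Op 3: fork(P2) -> P3. 2 ppages; refcounts: pp0:4 pp1:4
Op 4: write(P1, v1, 188). refcount(pp1)=4>1 -> COPY to pp2. 3 ppages; refcounts: pp0:4 pp1:3 pp2:1
Op 5: read(P3, v1) -> 32. No state change.
Op 6: write(P0, v0, 125). refcount(pp0)=4>1 -> COPY to pp3. 4 ppages; refcounts: pp0:3 pp1:3 pp2:1 pp3:1
Op 7: write(P1, v0, 180). refcount(pp0)=3>1 -> COPY to pp4. 5 ppages; refcounts: pp0:2 pp1:3 pp2:1 pp3:1 pp4:1
Op 8: write(P3, v1, 138). refcount(pp1)=3>1 -> COPY to pp5. 6 ppages; refcounts: pp0:2 pp1:2 pp2:1 pp3:1 pp4:1 pp5:1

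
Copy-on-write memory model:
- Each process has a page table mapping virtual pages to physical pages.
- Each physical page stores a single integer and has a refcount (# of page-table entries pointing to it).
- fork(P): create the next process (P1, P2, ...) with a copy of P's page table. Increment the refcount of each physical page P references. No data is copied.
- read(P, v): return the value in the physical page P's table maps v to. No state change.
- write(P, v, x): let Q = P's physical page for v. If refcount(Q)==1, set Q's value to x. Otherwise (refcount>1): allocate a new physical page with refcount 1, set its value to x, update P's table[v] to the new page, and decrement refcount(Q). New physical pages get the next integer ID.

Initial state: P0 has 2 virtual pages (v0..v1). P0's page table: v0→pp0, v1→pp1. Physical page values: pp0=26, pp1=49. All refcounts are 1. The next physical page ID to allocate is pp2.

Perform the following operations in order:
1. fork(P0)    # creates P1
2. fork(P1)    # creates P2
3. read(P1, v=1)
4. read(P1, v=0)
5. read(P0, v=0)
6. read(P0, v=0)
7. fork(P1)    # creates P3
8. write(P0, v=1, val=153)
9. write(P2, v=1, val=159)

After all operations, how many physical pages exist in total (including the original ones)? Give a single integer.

Op 1: fork(P0) -> P1. 2 ppages; refcounts: pp0:2 pp1:2
Op 2: fork(P1) -> P2. 2 ppages; refcounts: pp0:3 pp1:3
Op 3: read(P1, v1) -> 49. No state change.
Op 4: read(P1, v0) -> 26. No state change.
Op 5: read(P0, v0) -> 26. No state change.
Op 6: read(P0, v0) -> 26. No state change.
Op 7: fork(P1) -> P3. 2 ppages; refcounts: pp0:4 pp1:4
Op 8: write(P0, v1, 153). refcount(pp1)=4>1 -> COPY to pp2. 3 ppages; refcounts: pp0:4 pp1:3 pp2:1
Op 9: write(P2, v1, 159). refcount(pp1)=3>1 -> COPY to pp3. 4 ppages; refcounts: pp0:4 pp1:2 pp2:1 pp3:1

Answer: 4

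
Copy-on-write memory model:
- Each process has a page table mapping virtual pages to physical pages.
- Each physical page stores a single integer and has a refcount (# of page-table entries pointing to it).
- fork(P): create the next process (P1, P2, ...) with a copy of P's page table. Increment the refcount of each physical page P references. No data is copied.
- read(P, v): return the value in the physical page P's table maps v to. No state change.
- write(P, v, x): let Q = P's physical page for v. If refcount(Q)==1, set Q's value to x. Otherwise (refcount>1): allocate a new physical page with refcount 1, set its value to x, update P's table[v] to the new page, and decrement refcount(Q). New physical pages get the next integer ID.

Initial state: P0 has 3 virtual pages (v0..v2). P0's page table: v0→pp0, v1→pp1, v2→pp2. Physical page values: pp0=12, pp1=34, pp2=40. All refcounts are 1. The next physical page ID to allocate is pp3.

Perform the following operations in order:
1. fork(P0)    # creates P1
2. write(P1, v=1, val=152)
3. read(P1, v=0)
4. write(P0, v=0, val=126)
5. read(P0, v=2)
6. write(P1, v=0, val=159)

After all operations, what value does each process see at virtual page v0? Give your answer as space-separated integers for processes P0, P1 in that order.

Op 1: fork(P0) -> P1. 3 ppages; refcounts: pp0:2 pp1:2 pp2:2
Op 2: write(P1, v1, 152). refcount(pp1)=2>1 -> COPY to pp3. 4 ppages; refcounts: pp0:2 pp1:1 pp2:2 pp3:1
Op 3: read(P1, v0) -> 12. No state change.
Op 4: write(P0, v0, 126). refcount(pp0)=2>1 -> COPY to pp4. 5 ppages; refcounts: pp0:1 pp1:1 pp2:2 pp3:1 pp4:1
Op 5: read(P0, v2) -> 40. No state change.
Op 6: write(P1, v0, 159). refcount(pp0)=1 -> write in place. 5 ppages; refcounts: pp0:1 pp1:1 pp2:2 pp3:1 pp4:1
P0: v0 -> pp4 = 126
P1: v0 -> pp0 = 159

Answer: 126 159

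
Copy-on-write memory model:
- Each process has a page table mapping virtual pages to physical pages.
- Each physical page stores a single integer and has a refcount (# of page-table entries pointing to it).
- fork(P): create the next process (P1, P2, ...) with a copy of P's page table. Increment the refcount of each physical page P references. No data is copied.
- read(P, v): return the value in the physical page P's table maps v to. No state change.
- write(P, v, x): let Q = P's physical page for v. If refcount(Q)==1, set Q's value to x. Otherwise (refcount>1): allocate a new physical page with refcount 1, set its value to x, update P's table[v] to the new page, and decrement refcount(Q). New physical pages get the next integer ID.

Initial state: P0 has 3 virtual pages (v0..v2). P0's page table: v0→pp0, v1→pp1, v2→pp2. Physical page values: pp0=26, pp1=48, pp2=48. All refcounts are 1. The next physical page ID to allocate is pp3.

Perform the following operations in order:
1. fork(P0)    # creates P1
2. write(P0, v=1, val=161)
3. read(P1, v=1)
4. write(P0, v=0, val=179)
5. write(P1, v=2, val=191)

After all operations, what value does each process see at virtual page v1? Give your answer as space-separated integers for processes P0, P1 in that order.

Op 1: fork(P0) -> P1. 3 ppages; refcounts: pp0:2 pp1:2 pp2:2
Op 2: write(P0, v1, 161). refcount(pp1)=2>1 -> COPY to pp3. 4 ppages; refcounts: pp0:2 pp1:1 pp2:2 pp3:1
Op 3: read(P1, v1) -> 48. No state change.
Op 4: write(P0, v0, 179). refcount(pp0)=2>1 -> COPY to pp4. 5 ppages; refcounts: pp0:1 pp1:1 pp2:2 pp3:1 pp4:1
Op 5: write(P1, v2, 191). refcount(pp2)=2>1 -> COPY to pp5. 6 ppages; refcounts: pp0:1 pp1:1 pp2:1 pp3:1 pp4:1 pp5:1
P0: v1 -> pp3 = 161
P1: v1 -> pp1 = 48

Answer: 161 48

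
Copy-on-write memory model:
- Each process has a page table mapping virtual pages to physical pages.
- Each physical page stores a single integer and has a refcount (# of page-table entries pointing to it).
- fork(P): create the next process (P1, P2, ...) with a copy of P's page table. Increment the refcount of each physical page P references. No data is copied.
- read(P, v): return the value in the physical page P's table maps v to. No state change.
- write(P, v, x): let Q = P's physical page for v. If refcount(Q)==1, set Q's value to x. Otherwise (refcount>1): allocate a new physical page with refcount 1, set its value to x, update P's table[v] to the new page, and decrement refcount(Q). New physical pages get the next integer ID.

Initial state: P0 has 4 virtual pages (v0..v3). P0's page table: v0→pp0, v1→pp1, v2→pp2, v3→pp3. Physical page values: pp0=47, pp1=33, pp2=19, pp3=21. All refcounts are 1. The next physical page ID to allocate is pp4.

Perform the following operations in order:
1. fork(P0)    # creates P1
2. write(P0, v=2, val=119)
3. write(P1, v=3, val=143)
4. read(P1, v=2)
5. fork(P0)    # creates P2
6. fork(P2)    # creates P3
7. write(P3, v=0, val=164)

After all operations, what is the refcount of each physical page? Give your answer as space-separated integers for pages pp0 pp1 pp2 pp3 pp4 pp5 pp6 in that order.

Op 1: fork(P0) -> P1. 4 ppages; refcounts: pp0:2 pp1:2 pp2:2 pp3:2
Op 2: write(P0, v2, 119). refcount(pp2)=2>1 -> COPY to pp4. 5 ppages; refcounts: pp0:2 pp1:2 pp2:1 pp3:2 pp4:1
Op 3: write(P1, v3, 143). refcount(pp3)=2>1 -> COPY to pp5. 6 ppages; refcounts: pp0:2 pp1:2 pp2:1 pp3:1 pp4:1 pp5:1
Op 4: read(P1, v2) -> 19. No state change.
Op 5: fork(P0) -> P2. 6 ppages; refcounts: pp0:3 pp1:3 pp2:1 pp3:2 pp4:2 pp5:1
Op 6: fork(P2) -> P3. 6 ppages; refcounts: pp0:4 pp1:4 pp2:1 pp3:3 pp4:3 pp5:1
Op 7: write(P3, v0, 164). refcount(pp0)=4>1 -> COPY to pp6. 7 ppages; refcounts: pp0:3 pp1:4 pp2:1 pp3:3 pp4:3 pp5:1 pp6:1

Answer: 3 4 1 3 3 1 1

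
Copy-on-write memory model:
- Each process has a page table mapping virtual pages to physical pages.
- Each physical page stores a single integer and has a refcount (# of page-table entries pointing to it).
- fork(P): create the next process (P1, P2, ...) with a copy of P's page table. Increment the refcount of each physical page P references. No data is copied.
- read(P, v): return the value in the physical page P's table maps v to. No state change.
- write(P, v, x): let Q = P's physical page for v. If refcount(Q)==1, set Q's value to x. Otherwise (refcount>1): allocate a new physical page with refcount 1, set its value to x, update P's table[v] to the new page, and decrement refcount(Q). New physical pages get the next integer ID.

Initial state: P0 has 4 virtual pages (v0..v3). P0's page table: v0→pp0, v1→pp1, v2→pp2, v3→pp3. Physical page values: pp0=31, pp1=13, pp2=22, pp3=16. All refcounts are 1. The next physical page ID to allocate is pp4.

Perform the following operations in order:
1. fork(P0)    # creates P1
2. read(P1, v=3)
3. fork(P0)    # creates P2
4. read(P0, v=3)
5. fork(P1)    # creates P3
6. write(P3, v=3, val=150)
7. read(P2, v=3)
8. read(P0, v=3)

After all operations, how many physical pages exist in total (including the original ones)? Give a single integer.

Op 1: fork(P0) -> P1. 4 ppages; refcounts: pp0:2 pp1:2 pp2:2 pp3:2
Op 2: read(P1, v3) -> 16. No state change.
Op 3: fork(P0) -> P2. 4 ppages; refcounts: pp0:3 pp1:3 pp2:3 pp3:3
Op 4: read(P0, v3) -> 16. No state change.
Op 5: fork(P1) -> P3. 4 ppages; refcounts: pp0:4 pp1:4 pp2:4 pp3:4
Op 6: write(P3, v3, 150). refcount(pp3)=4>1 -> COPY to pp4. 5 ppages; refcounts: pp0:4 pp1:4 pp2:4 pp3:3 pp4:1
Op 7: read(P2, v3) -> 16. No state change.
Op 8: read(P0, v3) -> 16. No state change.

Answer: 5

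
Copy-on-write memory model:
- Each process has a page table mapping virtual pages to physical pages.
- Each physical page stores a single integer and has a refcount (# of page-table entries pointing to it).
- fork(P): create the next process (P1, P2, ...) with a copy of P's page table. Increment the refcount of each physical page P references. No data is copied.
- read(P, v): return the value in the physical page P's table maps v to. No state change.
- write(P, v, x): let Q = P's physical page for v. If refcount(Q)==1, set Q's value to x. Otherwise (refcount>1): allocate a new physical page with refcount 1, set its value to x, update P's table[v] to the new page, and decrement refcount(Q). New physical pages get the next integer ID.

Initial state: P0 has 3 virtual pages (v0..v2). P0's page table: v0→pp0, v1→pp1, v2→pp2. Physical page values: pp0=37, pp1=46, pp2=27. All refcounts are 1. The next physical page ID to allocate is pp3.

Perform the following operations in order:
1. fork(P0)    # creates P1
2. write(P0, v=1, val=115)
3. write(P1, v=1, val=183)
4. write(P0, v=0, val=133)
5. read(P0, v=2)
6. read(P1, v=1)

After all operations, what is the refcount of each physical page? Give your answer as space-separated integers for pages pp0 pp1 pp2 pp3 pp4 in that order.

Answer: 1 1 2 1 1

Derivation:
Op 1: fork(P0) -> P1. 3 ppages; refcounts: pp0:2 pp1:2 pp2:2
Op 2: write(P0, v1, 115). refcount(pp1)=2>1 -> COPY to pp3. 4 ppages; refcounts: pp0:2 pp1:1 pp2:2 pp3:1
Op 3: write(P1, v1, 183). refcount(pp1)=1 -> write in place. 4 ppages; refcounts: pp0:2 pp1:1 pp2:2 pp3:1
Op 4: write(P0, v0, 133). refcount(pp0)=2>1 -> COPY to pp4. 5 ppages; refcounts: pp0:1 pp1:1 pp2:2 pp3:1 pp4:1
Op 5: read(P0, v2) -> 27. No state change.
Op 6: read(P1, v1) -> 183. No state change.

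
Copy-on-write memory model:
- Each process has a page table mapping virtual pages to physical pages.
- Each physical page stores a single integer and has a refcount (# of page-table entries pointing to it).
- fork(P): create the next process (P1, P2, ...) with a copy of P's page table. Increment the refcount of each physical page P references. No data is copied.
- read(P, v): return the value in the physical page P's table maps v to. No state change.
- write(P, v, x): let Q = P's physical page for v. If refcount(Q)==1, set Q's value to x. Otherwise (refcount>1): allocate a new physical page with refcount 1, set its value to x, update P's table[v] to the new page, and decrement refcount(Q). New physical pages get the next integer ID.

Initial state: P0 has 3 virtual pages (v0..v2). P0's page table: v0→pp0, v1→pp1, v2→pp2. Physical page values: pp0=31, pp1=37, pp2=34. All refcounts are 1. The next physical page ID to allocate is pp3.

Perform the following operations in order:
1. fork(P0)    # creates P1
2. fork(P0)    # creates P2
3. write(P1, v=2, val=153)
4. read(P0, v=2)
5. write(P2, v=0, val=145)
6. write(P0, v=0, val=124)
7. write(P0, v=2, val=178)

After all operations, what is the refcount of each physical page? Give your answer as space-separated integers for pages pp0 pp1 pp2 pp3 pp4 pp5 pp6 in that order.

Answer: 1 3 1 1 1 1 1

Derivation:
Op 1: fork(P0) -> P1. 3 ppages; refcounts: pp0:2 pp1:2 pp2:2
Op 2: fork(P0) -> P2. 3 ppages; refcounts: pp0:3 pp1:3 pp2:3
Op 3: write(P1, v2, 153). refcount(pp2)=3>1 -> COPY to pp3. 4 ppages; refcounts: pp0:3 pp1:3 pp2:2 pp3:1
Op 4: read(P0, v2) -> 34. No state change.
Op 5: write(P2, v0, 145). refcount(pp0)=3>1 -> COPY to pp4. 5 ppages; refcounts: pp0:2 pp1:3 pp2:2 pp3:1 pp4:1
Op 6: write(P0, v0, 124). refcount(pp0)=2>1 -> COPY to pp5. 6 ppages; refcounts: pp0:1 pp1:3 pp2:2 pp3:1 pp4:1 pp5:1
Op 7: write(P0, v2, 178). refcount(pp2)=2>1 -> COPY to pp6. 7 ppages; refcounts: pp0:1 pp1:3 pp2:1 pp3:1 pp4:1 pp5:1 pp6:1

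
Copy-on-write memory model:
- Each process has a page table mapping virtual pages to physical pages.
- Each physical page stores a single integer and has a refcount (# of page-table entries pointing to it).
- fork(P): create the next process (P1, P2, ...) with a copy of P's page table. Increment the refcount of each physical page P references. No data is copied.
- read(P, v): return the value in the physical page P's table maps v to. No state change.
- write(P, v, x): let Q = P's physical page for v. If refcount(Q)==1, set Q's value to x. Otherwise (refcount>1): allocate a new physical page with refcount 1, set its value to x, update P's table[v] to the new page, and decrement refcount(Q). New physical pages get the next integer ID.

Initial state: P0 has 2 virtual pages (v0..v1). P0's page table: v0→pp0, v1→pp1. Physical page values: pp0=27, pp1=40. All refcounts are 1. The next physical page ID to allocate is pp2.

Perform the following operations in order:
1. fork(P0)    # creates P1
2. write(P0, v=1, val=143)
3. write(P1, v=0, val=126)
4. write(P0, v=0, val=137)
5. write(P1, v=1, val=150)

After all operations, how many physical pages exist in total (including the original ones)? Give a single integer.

Answer: 4

Derivation:
Op 1: fork(P0) -> P1. 2 ppages; refcounts: pp0:2 pp1:2
Op 2: write(P0, v1, 143). refcount(pp1)=2>1 -> COPY to pp2. 3 ppages; refcounts: pp0:2 pp1:1 pp2:1
Op 3: write(P1, v0, 126). refcount(pp0)=2>1 -> COPY to pp3. 4 ppages; refcounts: pp0:1 pp1:1 pp2:1 pp3:1
Op 4: write(P0, v0, 137). refcount(pp0)=1 -> write in place. 4 ppages; refcounts: pp0:1 pp1:1 pp2:1 pp3:1
Op 5: write(P1, v1, 150). refcount(pp1)=1 -> write in place. 4 ppages; refcounts: pp0:1 pp1:1 pp2:1 pp3:1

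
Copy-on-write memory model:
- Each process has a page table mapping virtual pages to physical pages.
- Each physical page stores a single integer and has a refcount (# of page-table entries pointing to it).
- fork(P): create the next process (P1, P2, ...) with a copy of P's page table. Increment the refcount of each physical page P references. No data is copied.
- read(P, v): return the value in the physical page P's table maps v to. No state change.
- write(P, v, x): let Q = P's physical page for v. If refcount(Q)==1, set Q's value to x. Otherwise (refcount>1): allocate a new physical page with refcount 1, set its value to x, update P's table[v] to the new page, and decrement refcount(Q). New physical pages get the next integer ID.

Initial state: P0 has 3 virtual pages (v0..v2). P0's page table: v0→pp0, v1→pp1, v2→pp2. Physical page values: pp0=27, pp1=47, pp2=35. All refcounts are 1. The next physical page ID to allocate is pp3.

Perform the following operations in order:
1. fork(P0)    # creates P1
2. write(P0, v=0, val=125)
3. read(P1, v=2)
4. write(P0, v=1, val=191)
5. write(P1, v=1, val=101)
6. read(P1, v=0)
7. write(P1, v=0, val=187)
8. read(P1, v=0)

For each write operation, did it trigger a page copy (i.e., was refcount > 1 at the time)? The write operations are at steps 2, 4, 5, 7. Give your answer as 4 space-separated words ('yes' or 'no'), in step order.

Op 1: fork(P0) -> P1. 3 ppages; refcounts: pp0:2 pp1:2 pp2:2
Op 2: write(P0, v0, 125). refcount(pp0)=2>1 -> COPY to pp3. 4 ppages; refcounts: pp0:1 pp1:2 pp2:2 pp3:1
Op 3: read(P1, v2) -> 35. No state change.
Op 4: write(P0, v1, 191). refcount(pp1)=2>1 -> COPY to pp4. 5 ppages; refcounts: pp0:1 pp1:1 pp2:2 pp3:1 pp4:1
Op 5: write(P1, v1, 101). refcount(pp1)=1 -> write in place. 5 ppages; refcounts: pp0:1 pp1:1 pp2:2 pp3:1 pp4:1
Op 6: read(P1, v0) -> 27. No state change.
Op 7: write(P1, v0, 187). refcount(pp0)=1 -> write in place. 5 ppages; refcounts: pp0:1 pp1:1 pp2:2 pp3:1 pp4:1
Op 8: read(P1, v0) -> 187. No state change.

yes yes no no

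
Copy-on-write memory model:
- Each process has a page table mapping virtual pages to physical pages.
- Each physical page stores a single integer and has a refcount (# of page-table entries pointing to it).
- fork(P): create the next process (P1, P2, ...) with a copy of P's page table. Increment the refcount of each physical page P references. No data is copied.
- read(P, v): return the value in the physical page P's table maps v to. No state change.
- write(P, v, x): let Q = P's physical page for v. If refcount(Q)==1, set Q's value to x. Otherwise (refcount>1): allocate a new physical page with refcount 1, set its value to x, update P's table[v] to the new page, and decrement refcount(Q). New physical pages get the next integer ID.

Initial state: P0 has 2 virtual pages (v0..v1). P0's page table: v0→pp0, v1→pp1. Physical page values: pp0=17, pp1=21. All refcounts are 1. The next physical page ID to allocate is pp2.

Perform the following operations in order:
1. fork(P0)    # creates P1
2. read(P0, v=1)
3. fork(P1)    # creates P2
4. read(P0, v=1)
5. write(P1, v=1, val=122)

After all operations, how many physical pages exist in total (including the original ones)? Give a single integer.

Answer: 3

Derivation:
Op 1: fork(P0) -> P1. 2 ppages; refcounts: pp0:2 pp1:2
Op 2: read(P0, v1) -> 21. No state change.
Op 3: fork(P1) -> P2. 2 ppages; refcounts: pp0:3 pp1:3
Op 4: read(P0, v1) -> 21. No state change.
Op 5: write(P1, v1, 122). refcount(pp1)=3>1 -> COPY to pp2. 3 ppages; refcounts: pp0:3 pp1:2 pp2:1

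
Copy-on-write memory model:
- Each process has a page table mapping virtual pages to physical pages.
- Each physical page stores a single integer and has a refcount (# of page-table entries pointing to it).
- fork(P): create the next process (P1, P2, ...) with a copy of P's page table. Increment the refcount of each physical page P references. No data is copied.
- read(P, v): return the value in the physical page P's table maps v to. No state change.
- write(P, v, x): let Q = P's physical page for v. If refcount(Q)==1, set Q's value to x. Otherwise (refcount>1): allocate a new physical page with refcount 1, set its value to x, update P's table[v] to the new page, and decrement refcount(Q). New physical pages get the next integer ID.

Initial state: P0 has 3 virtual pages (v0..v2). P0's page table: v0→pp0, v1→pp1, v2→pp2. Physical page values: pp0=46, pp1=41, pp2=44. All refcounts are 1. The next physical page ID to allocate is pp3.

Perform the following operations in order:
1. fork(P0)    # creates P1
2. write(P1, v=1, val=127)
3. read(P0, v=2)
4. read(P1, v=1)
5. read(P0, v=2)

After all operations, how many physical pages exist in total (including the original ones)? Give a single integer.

Answer: 4

Derivation:
Op 1: fork(P0) -> P1. 3 ppages; refcounts: pp0:2 pp1:2 pp2:2
Op 2: write(P1, v1, 127). refcount(pp1)=2>1 -> COPY to pp3. 4 ppages; refcounts: pp0:2 pp1:1 pp2:2 pp3:1
Op 3: read(P0, v2) -> 44. No state change.
Op 4: read(P1, v1) -> 127. No state change.
Op 5: read(P0, v2) -> 44. No state change.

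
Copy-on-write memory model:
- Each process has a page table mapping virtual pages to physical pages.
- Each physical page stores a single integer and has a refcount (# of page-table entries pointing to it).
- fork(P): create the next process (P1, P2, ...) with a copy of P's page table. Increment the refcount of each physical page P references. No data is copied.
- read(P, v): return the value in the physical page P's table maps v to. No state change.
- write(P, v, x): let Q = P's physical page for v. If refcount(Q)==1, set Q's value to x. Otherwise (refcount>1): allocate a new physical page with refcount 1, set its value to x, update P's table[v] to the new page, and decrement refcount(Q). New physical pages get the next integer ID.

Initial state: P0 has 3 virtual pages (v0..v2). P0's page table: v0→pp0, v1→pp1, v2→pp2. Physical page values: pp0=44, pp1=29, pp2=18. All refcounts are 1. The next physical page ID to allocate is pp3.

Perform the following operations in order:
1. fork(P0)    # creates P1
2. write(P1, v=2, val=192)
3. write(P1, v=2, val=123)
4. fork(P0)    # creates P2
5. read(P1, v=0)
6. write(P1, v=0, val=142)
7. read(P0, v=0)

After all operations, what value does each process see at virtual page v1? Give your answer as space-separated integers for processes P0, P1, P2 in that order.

Answer: 29 29 29

Derivation:
Op 1: fork(P0) -> P1. 3 ppages; refcounts: pp0:2 pp1:2 pp2:2
Op 2: write(P1, v2, 192). refcount(pp2)=2>1 -> COPY to pp3. 4 ppages; refcounts: pp0:2 pp1:2 pp2:1 pp3:1
Op 3: write(P1, v2, 123). refcount(pp3)=1 -> write in place. 4 ppages; refcounts: pp0:2 pp1:2 pp2:1 pp3:1
Op 4: fork(P0) -> P2. 4 ppages; refcounts: pp0:3 pp1:3 pp2:2 pp3:1
Op 5: read(P1, v0) -> 44. No state change.
Op 6: write(P1, v0, 142). refcount(pp0)=3>1 -> COPY to pp4. 5 ppages; refcounts: pp0:2 pp1:3 pp2:2 pp3:1 pp4:1
Op 7: read(P0, v0) -> 44. No state change.
P0: v1 -> pp1 = 29
P1: v1 -> pp1 = 29
P2: v1 -> pp1 = 29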